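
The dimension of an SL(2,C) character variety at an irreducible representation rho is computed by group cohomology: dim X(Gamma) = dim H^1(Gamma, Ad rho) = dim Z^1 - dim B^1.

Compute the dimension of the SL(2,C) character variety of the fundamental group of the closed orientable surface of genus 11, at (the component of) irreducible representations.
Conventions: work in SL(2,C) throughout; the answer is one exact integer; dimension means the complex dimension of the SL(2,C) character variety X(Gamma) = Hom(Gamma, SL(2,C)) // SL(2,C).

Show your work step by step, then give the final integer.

pi_1 of the closed genus-11 surface has 22 generators bound by the single product-of-commutators relator.
Before the relator condition, cocycle space has dim 3*22 = 66.
At an irreducible rho, H^2 = coker(d_2) vanishes (Poincare duality: H^2 is dual to H^0 = invariants = 0), so d_2 is surjective onto sl_2 and dim Z^1 = 66 - 3 = 63.
dim B^1 = 3 (coboundaries, injective at irreducible rho).
dim H^1 = 63 - 3 = 60 = dim X.

60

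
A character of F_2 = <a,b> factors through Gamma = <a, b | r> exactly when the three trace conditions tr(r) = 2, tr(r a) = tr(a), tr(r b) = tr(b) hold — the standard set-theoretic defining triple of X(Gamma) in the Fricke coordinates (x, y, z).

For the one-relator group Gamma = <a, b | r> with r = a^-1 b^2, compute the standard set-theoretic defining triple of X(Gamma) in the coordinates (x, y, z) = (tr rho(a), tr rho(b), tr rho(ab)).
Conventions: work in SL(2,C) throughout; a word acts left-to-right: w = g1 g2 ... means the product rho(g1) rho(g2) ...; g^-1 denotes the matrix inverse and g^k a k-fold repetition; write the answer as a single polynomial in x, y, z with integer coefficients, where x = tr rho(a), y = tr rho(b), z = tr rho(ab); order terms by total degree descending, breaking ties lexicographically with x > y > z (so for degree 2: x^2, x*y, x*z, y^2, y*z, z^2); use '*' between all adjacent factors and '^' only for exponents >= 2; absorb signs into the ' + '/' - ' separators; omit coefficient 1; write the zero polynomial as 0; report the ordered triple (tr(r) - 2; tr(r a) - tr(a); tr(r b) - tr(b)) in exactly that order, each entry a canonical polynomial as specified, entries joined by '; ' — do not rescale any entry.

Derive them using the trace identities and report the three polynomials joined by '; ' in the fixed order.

x*y^2 - y*z - x - 2; y^2 - x - 2; x*y^3 - y^2*z - 2*x*y - y + z

tr(b^2) = tr(b) * tr(b) - tr(1) = y^2 - 2
tr(b^2 a) = tr(b) * tr(a b) - tr(a) = y*z - x
apply: tr(a^-1 b^2) = tr(b^2) * tr(a) - tr(b^2 a) = x*y^2 - y*z - x
use: tr(b^3) = tr(b) * tr(b^2) - tr(b) = y^3 - 3*y
tr(b^3 a) = tr(b) * tr(a b^2) - tr(a b) = y^2*z - x*y - z
tr(a^-1 b^3) = tr(b^3) * tr(a) - tr(b^3 a) = x*y^3 - y^2*z - 2*x*y + z
assemble the triple (tr(r) - 2; tr(r a) - x; tr(r b) - y)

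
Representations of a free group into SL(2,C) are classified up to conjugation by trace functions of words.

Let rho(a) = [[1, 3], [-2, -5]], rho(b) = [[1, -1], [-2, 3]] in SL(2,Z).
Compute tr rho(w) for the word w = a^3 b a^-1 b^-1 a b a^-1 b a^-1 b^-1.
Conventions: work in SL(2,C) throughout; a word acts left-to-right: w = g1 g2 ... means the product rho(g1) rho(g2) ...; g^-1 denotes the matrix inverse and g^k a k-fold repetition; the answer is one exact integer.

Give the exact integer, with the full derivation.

rho(a) = [[1, 3], [-2, -5]]
... * rho(a) = [[1, 3], [-2, -5]]  ->  [[-5, -12], [8, 19]]
... * rho(a) = [[1, 3], [-2, -5]]  ->  [[19, 45], [-30, -71]]
... * rho(b) = [[1, -1], [-2, 3]]  ->  [[-71, 116], [112, -183]]
... * rho(a^-1) = [[-5, -3], [2, 1]]  ->  [[587, 329], [-926, -519]]
... * rho(b^-1) = [[3, 1], [2, 1]]  ->  [[2419, 916], [-3816, -1445]]
... * rho(a) = [[1, 3], [-2, -5]]  ->  [[587, 2677], [-926, -4223]]
... * rho(b) = [[1, -1], [-2, 3]]  ->  [[-4767, 7444], [7520, -11743]]
... * rho(a^-1) = [[-5, -3], [2, 1]]  ->  [[38723, 21745], [-61086, -34303]]
... * rho(b) = [[1, -1], [-2, 3]]  ->  [[-4767, 26512], [7520, -41823]]
... * rho(a^-1) = [[-5, -3], [2, 1]]  ->  [[76859, 40813], [-121246, -64383]]
... * rho(b^-1) = [[3, 1], [2, 1]]  ->  [[312203, 117672], [-492504, -185629]]
tr = 312203 + -185629 = 126574

126574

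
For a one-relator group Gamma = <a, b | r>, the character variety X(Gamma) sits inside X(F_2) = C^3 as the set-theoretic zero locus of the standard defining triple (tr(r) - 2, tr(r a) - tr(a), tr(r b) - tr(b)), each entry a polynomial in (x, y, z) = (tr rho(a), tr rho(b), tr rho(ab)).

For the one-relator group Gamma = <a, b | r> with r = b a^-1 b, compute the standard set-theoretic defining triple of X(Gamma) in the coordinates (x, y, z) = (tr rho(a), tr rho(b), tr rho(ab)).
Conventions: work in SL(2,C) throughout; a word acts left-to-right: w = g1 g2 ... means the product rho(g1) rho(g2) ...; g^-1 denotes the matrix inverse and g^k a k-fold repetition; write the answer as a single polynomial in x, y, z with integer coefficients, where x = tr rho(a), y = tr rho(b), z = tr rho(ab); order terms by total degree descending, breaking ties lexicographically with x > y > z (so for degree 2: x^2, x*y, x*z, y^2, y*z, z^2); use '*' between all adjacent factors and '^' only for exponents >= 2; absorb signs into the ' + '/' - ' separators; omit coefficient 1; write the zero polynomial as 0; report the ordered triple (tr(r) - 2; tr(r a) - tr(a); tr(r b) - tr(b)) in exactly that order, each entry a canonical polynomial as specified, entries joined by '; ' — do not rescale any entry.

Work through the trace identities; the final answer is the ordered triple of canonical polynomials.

tr(b^2) = tr(b)*tr(b) - tr(1) = y^2 - 2
apply: tr(b^2 a) = tr(b)*tr(a b) - tr(a) = y*z - x
tr(b a^-1 b) = tr(b^2)*tr(a) - tr(b^2 a) = x*y^2 - y*z - x
use: tr(b a b a) = tr(a b)*tr(a b) - tr(1) = z^2 - 2
tr(b a^-1 b a) = tr(b a b)*tr(a) - tr(b a b a) = x*y*z - x^2 - z^2 + 2
use: tr(b^3) = tr(b)*tr(b^2) - tr(b) = y^3 - 3*y
tr(b^3 a) = tr(b)*tr(a b^2) - tr(a b) = y^2*z - x*y - z
use: tr(b a^-1 b^2) = tr(b^3)*tr(a) - tr(b^3 a) = x*y^3 - y^2*z - 2*x*y + z
assemble the triple (tr(r) - 2; tr(r a) - x; tr(r b) - y)

x*y^2 - y*z - x - 2; x*y*z - x^2 - z^2 - x + 2; x*y^3 - y^2*z - 2*x*y - y + z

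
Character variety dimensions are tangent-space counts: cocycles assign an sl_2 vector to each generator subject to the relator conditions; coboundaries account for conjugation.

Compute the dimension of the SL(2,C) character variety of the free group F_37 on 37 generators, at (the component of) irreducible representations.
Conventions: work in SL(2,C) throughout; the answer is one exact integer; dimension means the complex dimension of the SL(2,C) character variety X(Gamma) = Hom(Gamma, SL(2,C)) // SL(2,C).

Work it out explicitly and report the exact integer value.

Gamma = F_37 has 37 generators and no relators.
Z^1(Gamma, Ad rho) = (sl_2)^37: a cocycle is a free choice of one sl_2 vector per generator, so dim Z^1 = 3*37 = 111.
dim B^1 = 3: the coboundary map is injective because an irreducible image has centralizer 0 in sl_2.
dim X = dim H^1 = dim Z^1 - dim B^1 = 111 - 3 = 108.

108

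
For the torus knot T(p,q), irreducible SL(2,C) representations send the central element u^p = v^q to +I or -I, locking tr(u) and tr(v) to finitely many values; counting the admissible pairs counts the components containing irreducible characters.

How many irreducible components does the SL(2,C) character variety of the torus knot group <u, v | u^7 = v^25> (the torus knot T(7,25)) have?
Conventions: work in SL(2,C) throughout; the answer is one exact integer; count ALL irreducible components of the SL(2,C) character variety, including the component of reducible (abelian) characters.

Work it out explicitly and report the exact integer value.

In the torus knot group T(7,25), u^7 = v^25 is central, so an irreducible representation sends it to +I or -I (Schur).
On an irreducible component, tr(u) is locked at 2*cos(pi*alpha/7) for some alpha in 1..6, and tr(v) at 2*cos(pi*beta/25) for some beta in 1..24.
Consistency of u^7 = (-1)^alpha I with v^25 = (-1)^beta I forces alpha = beta (mod 2).
Enumerate parity-matched pairs: 3*12 odd-odd plus 3*12 even-even gives 72.
components with irreducible characters: 72; plus the single component of reducible (abelian) characters: total 73.

73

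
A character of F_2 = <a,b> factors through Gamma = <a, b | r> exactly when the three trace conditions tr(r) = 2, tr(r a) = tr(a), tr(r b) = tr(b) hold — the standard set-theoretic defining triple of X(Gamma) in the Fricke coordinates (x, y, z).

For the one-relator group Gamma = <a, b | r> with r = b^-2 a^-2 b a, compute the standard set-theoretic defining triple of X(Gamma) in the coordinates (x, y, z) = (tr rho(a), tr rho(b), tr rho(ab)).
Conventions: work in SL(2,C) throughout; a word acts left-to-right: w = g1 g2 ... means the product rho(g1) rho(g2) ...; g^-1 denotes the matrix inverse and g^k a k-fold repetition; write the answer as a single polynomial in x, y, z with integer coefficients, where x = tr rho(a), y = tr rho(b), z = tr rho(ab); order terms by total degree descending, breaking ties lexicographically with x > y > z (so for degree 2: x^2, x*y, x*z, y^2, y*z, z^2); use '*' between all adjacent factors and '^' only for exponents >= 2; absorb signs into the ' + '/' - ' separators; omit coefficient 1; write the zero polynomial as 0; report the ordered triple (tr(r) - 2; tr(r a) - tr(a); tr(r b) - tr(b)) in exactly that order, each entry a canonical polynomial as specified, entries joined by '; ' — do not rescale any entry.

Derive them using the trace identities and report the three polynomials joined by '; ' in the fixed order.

tr(b a b) = tr(b) tr(a b) - tr(a) = y*z - x
tr(b a b a) = tr(b a) tr(b a) - tr(1)   [split at repeated b] = z^2 - 2
tr(a^-1 b a b) = tr(b a b) tr(a) - tr(b a b a) = x*y*z - x^2 - z^2 + 2
tr(b a b^-1 a^-1) = tr(a^-1 b a) tr(b) - tr(a^-1 b a b) = -x*y*z + x^2 + y^2 + z^2 - 2
tr(a^-2 b a b^-1) = tr(b a b^-1 a^-1) tr(a) - tr(b a b^-1) = -x^2*y*z + x^3 + x*y^2 + x*z^2 - 3*x
tr(a^-1 b) = tr(b) tr(a) - tr(b a) = x*y - z
tr(b^-2 a^-2 b a) = tr(a^-2 b a b^-1) tr(b) - tr(a^-2 b a) = -x^2*y^2*z + x^3*y + x*y^3 + x*y*z^2 - 4*x*y + z
tr(b^2) = tr(b) tr(b) - tr(1)  (reduce the b square) = y^2 - 2
reduce: tr(b a^2 b) = tr(a) tr(b^2 a) - tr(b^2)  (reduce the a square) = x*y*z - x^2 - y^2 + 2
reduce: tr(b a^2 b a) = tr(a) tr(b a b a) - tr(b a b)  (reduce the a square) = x*z^2 - y*z - x
tr(a^-1 b a^2 b) = tr(b a^2 b) tr(a) - tr(b a^2 b a)  (eliminate a^-1) = x^2*y*z - x^3 - x*y^2 - x*z^2 + y*z + 3*x
reduce: tr(a^-1 b a^2 b^-1) = tr(a^-1 b a^2) tr(b) - tr(a^-1 b a^2 b)  (eliminate b^-1) = -x^2*y*z + x^3 + x*y^2 + x*z^2 - 3*x
tr(a^-1 b a^2 b^-2) = tr(a^-1 b a^2 b^-1) tr(b) - tr(a^-1 b a^2)  (eliminate b^-1) = -x^2*y^2*z + x^3*y + x*y^3 + x*y*z^2 - 3*x*y - z
so tr(a^2) = tr(a) tr(a) - tr(1)  (reduce the a square) = x^2 - 2
tr(a^2 b) = tr(a) tr(b a) - tr(b)  (reduce the a square) = x*z - y
tr(a^2 b^-1) = tr(a^2) tr(b) - tr(a^2 b)  (eliminate b^-1) = x^2*y - x*z - y
reduce: tr(b^-2 a^-2 b a^2) = tr(a^-1 b a^2 b^-2) tr(a) - tr(a^-1 b a^2 b^-2 a)  (eliminate a^-1) = -x^3*y^2*z + x^4*y + x^2*y^3 + x^2*y*z^2 - 4*x^2*y + y
assemble the triple (tr(r) - 2; tr(r a) - x; tr(r b) - y)

-x^2*y^2*z + x^3*y + x*y^3 + x*y*z^2 - 4*x*y + z - 2; -x^3*y^2*z + x^4*y + x^2*y^3 + x^2*y*z^2 - 4*x^2*y - x + y; -x^2*y*z + x^3 + x*y^2 + x*z^2 - 3*x - y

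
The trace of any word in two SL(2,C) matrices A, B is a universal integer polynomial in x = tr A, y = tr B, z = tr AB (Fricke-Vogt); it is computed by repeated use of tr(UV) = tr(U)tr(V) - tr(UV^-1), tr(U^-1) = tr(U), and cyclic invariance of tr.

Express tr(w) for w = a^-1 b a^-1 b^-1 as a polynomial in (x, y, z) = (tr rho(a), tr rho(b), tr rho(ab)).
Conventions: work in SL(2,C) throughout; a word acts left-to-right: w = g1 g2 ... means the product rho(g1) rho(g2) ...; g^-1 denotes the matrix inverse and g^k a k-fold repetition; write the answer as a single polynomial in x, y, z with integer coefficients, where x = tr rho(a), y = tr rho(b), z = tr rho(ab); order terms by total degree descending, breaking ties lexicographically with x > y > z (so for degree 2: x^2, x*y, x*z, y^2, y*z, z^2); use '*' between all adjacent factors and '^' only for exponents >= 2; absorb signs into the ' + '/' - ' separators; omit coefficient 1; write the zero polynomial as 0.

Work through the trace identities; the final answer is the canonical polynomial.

x*y*z - y^2 - z^2 + 2

and tr(b a^-1) = tr(b)*tr(a) - tr(b a)   [inverse elimination on a] = x*y - z
and tr(a^-1 b a^-1) = tr(b a^-1)*tr(a) - tr(b)   [inverse elimination on a] = x^2*y - x*z - y
tr(b^2) = tr(b)*tr(b) - tr(1)   [square of b] = y^2 - 2
tr(b^2 a) = tr(b)*tr(a b) - tr(a)   [square of b] = y*z - x
next, tr(b a^-1 b) = tr(b^2)*tr(a) - tr(b^2 a)   [inverse elimination on a] = x*y^2 - y*z - x
and tr(b a b a) = tr(b a)*tr(b a) - tr(1)   [split at a repeated b] = z^2 - 2
next, tr(b a^-1 b a) = tr(b a b)*tr(a) - tr(b a b a)   [inverse elimination on a] = x*y*z - x^2 - z^2 + 2
next, tr(a^-1 b a^-1 b) = tr(b a^-1 b)*tr(a) - tr(b a^-1 b a)   [inverse elimination on a] = x^2*y^2 - 2*x*y*z + z^2 - 2
tr(a^-1 b a^-1 b^-1) = tr(a^-1 b a^-1)*tr(b) - tr(a^-1 b a^-1 b)   [inverse elimination on b] = x*y*z - y^2 - z^2 + 2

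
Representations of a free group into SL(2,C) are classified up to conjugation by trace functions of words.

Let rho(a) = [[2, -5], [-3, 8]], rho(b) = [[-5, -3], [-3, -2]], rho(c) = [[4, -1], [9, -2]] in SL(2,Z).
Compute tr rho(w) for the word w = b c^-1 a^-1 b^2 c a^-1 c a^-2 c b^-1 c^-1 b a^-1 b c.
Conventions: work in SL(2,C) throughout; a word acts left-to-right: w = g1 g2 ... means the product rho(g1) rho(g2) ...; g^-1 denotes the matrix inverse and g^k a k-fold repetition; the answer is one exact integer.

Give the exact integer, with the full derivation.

-347028485615642

rho(b) = [[-5, -3], [-3, -2]]
... * rho(c^-1) = [[-2, 1], [-9, 4]]  ->  [[37, -17], [24, -11]]
... * rho(a^-1) = [[8, 5], [3, 2]]  ->  [[245, 151], [159, 98]]
... * rho(b) = [[-5, -3], [-3, -2]]  ->  [[-1678, -1037], [-1089, -673]]
... * rho(b) = [[-5, -3], [-3, -2]]  ->  [[11501, 7108], [7464, 4613]]
... * rho(c) = [[4, -1], [9, -2]]  ->  [[109976, -25717], [71373, -16690]]
... * rho(a^-1) = [[8, 5], [3, 2]]  ->  [[802657, 498446], [520914, 323485]]
... * rho(c) = [[4, -1], [9, -2]]  ->  [[7696642, -1799549], [4995021, -1167884]]
... * rho(a^-1) = [[8, 5], [3, 2]]  ->  [[56174489, 34884112], [36456516, 22639337]]
... * rho(a^-1) = [[8, 5], [3, 2]]  ->  [[554048248, 350640669], [359570139, 227561254]]
... * rho(c) = [[4, -1], [9, -2]]  ->  [[5371959013, -1255329586], [3486331842, -814692647]]
... * rho(b^-1) = [[-2, 3], [3, -5]]  ->  [[-14509906784, 22392524969], [-9416741625, 14532458761]]
... * rho(c^-1) = [[-2, 1], [-9, 4]]  ->  [[-172512911153, 75060193092], [-111958645599, 48713093419]]
... * rho(b) = [[-5, -3], [-3, -2]]  ->  [[637383976489, 367418347275], [413653947738, 238449749959]]
... * rho(a^-1) = [[8, 5], [3, 2]]  ->  [[6201326853737, 3921756576995], [4024580831781, 2545169238608]]
... * rho(b) = [[-5, -3], [-3, -2]]  ->  [[-42771903999670, -26447493715201], [-27758411874729, -17164080972559]]
... * rho(c) = [[4, -1], [9, -2]]  ->  [[-409115059435489, 95666891430072], [-265510376251947, 62086573819847]]
tr = -409115059435489 + 62086573819847 = -347028485615642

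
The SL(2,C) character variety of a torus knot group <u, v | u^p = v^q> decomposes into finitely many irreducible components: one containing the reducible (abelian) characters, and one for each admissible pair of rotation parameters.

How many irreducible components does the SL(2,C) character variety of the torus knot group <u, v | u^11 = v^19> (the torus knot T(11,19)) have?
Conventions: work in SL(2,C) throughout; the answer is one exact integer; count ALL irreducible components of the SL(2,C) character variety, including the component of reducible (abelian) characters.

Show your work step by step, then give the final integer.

91

In the torus knot group T(11,19), u^11 = v^19 is central, so an irreducible representation sends it to +I or -I (Schur).
This locks tr(u) to 2*cos(pi*alpha/11), alpha in 1..10, and tr(v) to 2*cos(pi*beta/19), beta in 1..18, on each component of irreducible characters.
Consistency of u^11 = (-1)^alpha I with v^19 = (-1)^beta I forces alpha = beta (mod 2).
Enumerate parity-matched pairs: 5*9 odd-odd plus 5*9 even-even gives 90.
components with irreducible characters: 90; plus the single component of reducible (abelian) characters: total 91.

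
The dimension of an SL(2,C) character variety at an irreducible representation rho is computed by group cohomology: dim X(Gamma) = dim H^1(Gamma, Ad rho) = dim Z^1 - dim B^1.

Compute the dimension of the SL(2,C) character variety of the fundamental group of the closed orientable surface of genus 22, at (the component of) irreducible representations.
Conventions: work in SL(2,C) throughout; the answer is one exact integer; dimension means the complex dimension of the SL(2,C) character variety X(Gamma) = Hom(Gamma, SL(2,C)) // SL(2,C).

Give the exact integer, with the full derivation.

126

pi_1 of the closed genus-22 surface has 44 generators bound by the single product-of-commutators relator.
Unconstrained cocycle data is one sl_2 vector per generator (132 dimensions), cut by the relator condition d_2(z) = 0.
d_2 is surjective at irreducible rho (its cokernel H^2 is dual to H^0 = 0), so dim Z^1 = 132 - 3 = 129.
Coboundaries contribute dim B^1 = 3 (injective at irreducible rho).
dim H^1 = 129 - 3 = 126 = dim X.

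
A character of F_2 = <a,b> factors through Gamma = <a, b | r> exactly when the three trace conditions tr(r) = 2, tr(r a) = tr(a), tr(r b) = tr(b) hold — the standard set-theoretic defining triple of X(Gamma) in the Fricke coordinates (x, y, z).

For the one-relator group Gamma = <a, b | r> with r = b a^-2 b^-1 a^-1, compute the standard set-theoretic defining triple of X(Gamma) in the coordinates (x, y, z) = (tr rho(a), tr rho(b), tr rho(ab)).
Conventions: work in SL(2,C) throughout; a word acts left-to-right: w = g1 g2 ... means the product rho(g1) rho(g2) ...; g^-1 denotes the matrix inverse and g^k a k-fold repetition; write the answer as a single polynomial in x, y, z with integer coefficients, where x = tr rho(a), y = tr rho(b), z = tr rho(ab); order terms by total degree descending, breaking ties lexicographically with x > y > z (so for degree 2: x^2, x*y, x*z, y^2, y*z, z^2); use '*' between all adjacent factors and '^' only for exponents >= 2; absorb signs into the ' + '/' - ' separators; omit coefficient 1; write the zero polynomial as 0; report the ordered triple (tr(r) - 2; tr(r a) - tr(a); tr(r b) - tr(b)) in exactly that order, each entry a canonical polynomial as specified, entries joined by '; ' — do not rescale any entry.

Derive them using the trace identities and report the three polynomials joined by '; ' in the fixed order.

x^2*y*z - x*y^2 - x*z^2 + x - 2; x^2 - x - 2; x^2*y^2*z - x*y^3 - x*y*z^2 - x^2*z + 2*x*y - y + z

tr(b a^-1) = tr(b) * tr(a) - tr(b a)  (eliminate a^-1) = x*y - z
tr(a^-1 b a^-1) = tr(b a^-1) * tr(a) - tr(b)  (eliminate a^-1) = x^2*y - x*z - y
tr(a^-1 b a^-2) = tr(a^-1 b a^-1) * tr(a) - tr(a^-1 b)  (eliminate a^-1) = x^3*y - x^2*z - 2*x*y + z
tr(b^2) = tr(b) * tr(b) - tr(1)  (reduce the b square) = y^2 - 2
so tr(b^2 a) = tr(b) * tr(a b) - tr(a)  (reduce the b square) = y*z - x
reduce: tr(b^2 a^-1) = tr(b^2) * tr(a) - tr(b^2 a)  (eliminate a^-1) = x*y^2 - y*z - x
tr(b a^-2 b) = tr(b^2 a^-1) * tr(a) - tr(b^2)  (eliminate a^-1) = x^2*y^2 - x*y*z - x^2 - y^2 + 2
so tr(b a b a) = tr(b a) * tr(b a) - tr(1)  (split on b) = z^2 - 2
tr(b a b a^-1) = tr(b a b) * tr(a) - tr(b a b a)  (eliminate a^-1) = x*y*z - x^2 - z^2 + 2
tr(b a^-2 b a) = tr(b a b a^-1) * tr(a) - tr(b a b)  (eliminate a^-1) = x^2*y*z - x^3 - x*z^2 - y*z + 3*x
so tr(a^-1 b a^-2 b) = tr(b a^-2 b) * tr(a) - tr(b a^-2 b a)  (eliminate a^-1) = x^3*y^2 - 2*x^2*y*z - x*y^2 + x*z^2 + y*z - x
tr(b a^-2 b^-1 a^-1) = tr(a^-1 b a^-2) * tr(b) - tr(a^-1 b a^-2 b)  (eliminate b^-1) = x^2*y*z - x*y^2 - x*z^2 + x
tr(a^-2) = tr(a^-1) * tr(a) - tr(1) = x^2 - 2
so tr(a^-1 b^2 a^-2) = tr(b^2 a^-2) * tr(a) - tr(b^2 a^-1) = x^3*y^2 - x^2*y*z - x^3 - 2*x*y^2 + y*z + 3*x
reduce: tr(b^3) = tr(b) * tr(b^2) - tr(b) = y^3 - 3*y
reduce: tr(b^3 a) = tr(b) * tr(a b^2) - tr(a b) = y^2*z - x*y - z
reduce: tr(b^2 a^-1 b) = tr(b^3) * tr(a) - tr(b^3 a) = x*y^3 - y^2*z - 2*x*y + z
tr(a b a) = tr(a) * tr(b a) - tr(b) = x*z - y
so tr(b a b^2 a) = tr(b) * tr(a b a b) - tr(a b a) = y*z^2 - x*z - y
tr(b^2 a^-1 b a) = tr(b a b^2) * tr(a) - tr(b a b^2 a) = x*y^2*z - x^2*y - y*z^2 + y
tr(b a^-1 b^2 a^-1) = tr(b^2 a^-1 b) * tr(a) - tr(b^2 a^-1 b a) = x^2*y^3 - 2*x*y^2*z - x^2*y + y*z^2 + x*z - y
so tr(a^-1 b^2 a^-2 b) = tr(b a^-1 b^2 a^-1) * tr(a) - tr(b a^-1 b^2) = x^3*y^3 - 2*x^2*y^2*z - x^3*y - x*y^3 + x*y*z^2 + x^2*z + y^2*z + x*y - z
reduce: tr(b a^-2 b^-1 a^-1 b) = tr(a^-1 b^2 a^-2) * tr(b) - tr(a^-1 b^2 a^-2 b) = x^2*y^2*z - x*y^3 - x*y*z^2 - x^2*z + 2*x*y + z
assemble the triple (tr(r) - 2; tr(r a) - x; tr(r b) - y)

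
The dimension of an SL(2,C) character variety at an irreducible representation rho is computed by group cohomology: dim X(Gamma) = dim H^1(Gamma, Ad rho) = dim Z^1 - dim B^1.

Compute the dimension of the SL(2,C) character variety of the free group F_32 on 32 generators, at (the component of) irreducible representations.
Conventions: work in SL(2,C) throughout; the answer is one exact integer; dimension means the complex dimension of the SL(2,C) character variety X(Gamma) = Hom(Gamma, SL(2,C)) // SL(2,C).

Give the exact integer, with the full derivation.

The free group F_32: 32 generators, no relators.
A cocycle picks one sl_2 vector per generator freely, giving dim Z^1 = 3*32 = 96.
dim B^1 = 3: the coboundary map is injective because an irreducible image has centralizer 0 in sl_2.
dim X = dim H^1 = dim Z^1 - dim B^1 = 96 - 3 = 93.

93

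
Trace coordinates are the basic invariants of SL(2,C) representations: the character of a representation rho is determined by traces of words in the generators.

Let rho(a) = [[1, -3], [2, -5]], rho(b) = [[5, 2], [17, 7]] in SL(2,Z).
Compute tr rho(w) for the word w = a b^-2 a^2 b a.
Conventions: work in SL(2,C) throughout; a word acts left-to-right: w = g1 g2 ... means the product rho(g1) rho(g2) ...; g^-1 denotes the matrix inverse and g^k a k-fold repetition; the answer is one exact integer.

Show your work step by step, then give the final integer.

-460492

rho(a) = [[1, -3], [2, -5]]
... * rho(b^-1) = [[7, -2], [-17, 5]]  ->  [[58, -17], [99, -29]]
... * rho(b^-1) = [[7, -2], [-17, 5]]  ->  [[695, -201], [1186, -343]]
... * rho(a) = [[1, -3], [2, -5]]  ->  [[293, -1080], [500, -1843]]
... * rho(a) = [[1, -3], [2, -5]]  ->  [[-1867, 4521], [-3186, 7715]]
... * rho(b) = [[5, 2], [17, 7]]  ->  [[67522, 27913], [115225, 47633]]
... * rho(a) = [[1, -3], [2, -5]]  ->  [[123348, -342131], [210491, -583840]]
tr = 123348 + -583840 = -460492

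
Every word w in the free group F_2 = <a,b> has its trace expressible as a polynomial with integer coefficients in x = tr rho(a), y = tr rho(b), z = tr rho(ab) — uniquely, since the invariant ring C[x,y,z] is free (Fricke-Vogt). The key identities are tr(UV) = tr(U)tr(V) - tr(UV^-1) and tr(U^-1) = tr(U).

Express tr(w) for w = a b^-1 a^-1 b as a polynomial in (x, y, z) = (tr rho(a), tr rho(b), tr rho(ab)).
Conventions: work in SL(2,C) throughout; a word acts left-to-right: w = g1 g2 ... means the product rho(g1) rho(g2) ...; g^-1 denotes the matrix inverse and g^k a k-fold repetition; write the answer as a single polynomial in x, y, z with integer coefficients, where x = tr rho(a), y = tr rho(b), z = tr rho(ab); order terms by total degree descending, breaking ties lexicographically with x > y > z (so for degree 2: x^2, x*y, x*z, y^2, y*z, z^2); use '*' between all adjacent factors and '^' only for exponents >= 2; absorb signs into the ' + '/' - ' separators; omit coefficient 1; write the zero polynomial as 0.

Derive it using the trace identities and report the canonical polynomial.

trace(b a b) = trace(b) trace(a b) - trace(a) = y*z - x
and trace(b a b a) = trace(b a) trace(b a) - trace(1) = z^2 - 2
and trace(a^-1 b a b) = trace(b a b) trace(a) - trace(b a b a) = x*y*z - x^2 - z^2 + 2
trace(a b^-1 a^-1 b) = trace(a^-1 b a) trace(b) - trace(a^-1 b a b) = -x*y*z + x^2 + y^2 + z^2 - 2

-x*y*z + x^2 + y^2 + z^2 - 2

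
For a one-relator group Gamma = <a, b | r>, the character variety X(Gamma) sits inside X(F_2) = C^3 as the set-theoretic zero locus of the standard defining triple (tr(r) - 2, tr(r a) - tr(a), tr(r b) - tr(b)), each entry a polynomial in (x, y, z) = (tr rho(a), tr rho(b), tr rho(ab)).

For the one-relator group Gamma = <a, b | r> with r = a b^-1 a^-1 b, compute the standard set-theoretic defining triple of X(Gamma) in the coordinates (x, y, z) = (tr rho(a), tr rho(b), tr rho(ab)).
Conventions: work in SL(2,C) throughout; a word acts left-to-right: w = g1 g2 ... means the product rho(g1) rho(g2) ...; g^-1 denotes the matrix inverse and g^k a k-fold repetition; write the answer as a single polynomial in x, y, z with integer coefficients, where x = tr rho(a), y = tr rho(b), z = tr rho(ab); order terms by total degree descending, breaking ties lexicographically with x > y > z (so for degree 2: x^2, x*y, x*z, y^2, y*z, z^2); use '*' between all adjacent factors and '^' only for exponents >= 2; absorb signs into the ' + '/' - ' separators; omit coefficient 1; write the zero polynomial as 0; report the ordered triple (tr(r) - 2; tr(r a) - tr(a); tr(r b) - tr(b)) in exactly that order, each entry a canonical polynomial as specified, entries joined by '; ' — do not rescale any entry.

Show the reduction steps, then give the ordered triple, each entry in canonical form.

next, tr(a b a) = tr(a)*tr(b a) - tr(b) = x*z - y
and tr(a b a b) = tr(a b)*tr(a b) - tr(1) = z^2 - 2
and tr(b a b^-1 a) = tr(a b a)*tr(b) - tr(a b a b) = x*y*z - y^2 - z^2 + 2
and tr(a b^-1 a^-1 b) = tr(b a b^-1)*tr(a) - tr(b a b^-1 a) = -x*y*z + x^2 + y^2 + z^2 - 2
next, tr(a^2) = tr(a)*tr(a) - tr(1)   [square of a] = x^2 - 2
and tr(a b a^2) = tr(a)*tr(a b a) - tr(a b)   [square of a] = x^2*z - x*y - z
next, tr(b a b) = tr(b)*tr(a b) - tr(a)   [square of b] = y*z - x
tr(a b a^2 b) = tr(a)*tr(b a b a) - tr(b a b)   [square of a] = x*z^2 - y*z - x
tr(b a^2 b^-1 a) = tr(a b a^2)*tr(b) - tr(a b a^2 b)   [inverse elimination on b] = x^2*y*z - x*y^2 - x*z^2 + x
next, tr(a b^-1 a^-1 b a) = tr(b a^2 b^-1)*tr(a) - tr(b a^2 b^-1 a)   [inverse elimination on a] = -x^2*y*z + x^3 + x*y^2 + x*z^2 - 3*x
and tr(a b^2 a) = tr(b)*tr(a^2 b) - tr(a^2) = x*y*z - x^2 - y^2 + 2
and tr(a b^2 a b) = tr(b)*tr(a b a b) - tr(a b a) = y*z^2 - x*z - y
and tr(b^2 a b^-1 a) = tr(a b^2 a)*tr(b) - tr(a b^2 a b) = x*y^2*z - x^2*y - y^3 - y*z^2 + x*z + 3*y
next, tr(a b^-1 a^-1 b^2) = tr(b^2 a b^-1)*tr(a) - tr(b^2 a b^-1 a) = -x*y^2*z + x^2*y + y^3 + y*z^2 - 3*y
assemble the triple (tr(r) - 2; tr(r a) - x; tr(r b) - y)

-x*y*z + x^2 + y^2 + z^2 - 4; -x^2*y*z + x^3 + x*y^2 + x*z^2 - 4*x; -x*y^2*z + x^2*y + y^3 + y*z^2 - 4*y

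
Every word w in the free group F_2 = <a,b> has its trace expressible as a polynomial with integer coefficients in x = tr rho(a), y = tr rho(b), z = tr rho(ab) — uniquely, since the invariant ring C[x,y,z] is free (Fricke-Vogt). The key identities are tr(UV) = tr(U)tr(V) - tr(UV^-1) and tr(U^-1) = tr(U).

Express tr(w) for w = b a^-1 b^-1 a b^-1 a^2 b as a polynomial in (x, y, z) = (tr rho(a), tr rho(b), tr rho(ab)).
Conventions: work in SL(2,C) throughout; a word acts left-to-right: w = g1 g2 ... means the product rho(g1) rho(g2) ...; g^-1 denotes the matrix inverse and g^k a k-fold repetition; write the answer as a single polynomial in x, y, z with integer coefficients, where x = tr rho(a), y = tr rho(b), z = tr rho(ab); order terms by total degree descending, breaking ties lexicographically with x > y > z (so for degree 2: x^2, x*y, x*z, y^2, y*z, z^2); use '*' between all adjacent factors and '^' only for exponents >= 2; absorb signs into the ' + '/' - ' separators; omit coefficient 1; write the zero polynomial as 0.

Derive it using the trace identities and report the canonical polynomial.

-x^3*y^3*z + x^4*y^2 + x^2*y^4 + 2*x^2*y^2*z^2 - x^3*y*z - x*y^3*z - x*y*z^3 - 4*x^2*y^2 + 5*x*y*z - y^2 - z^2 + 2

tr(a b a) = tr(a)*tr(b a) - tr(b) = x*z - y
tr(a^2 b a) = tr(a)*tr(a b a) - tr(a b) = x^2*z - x*y - z
tr(b a b a) = tr(b a)*tr(b a) - tr(1) = z^2 - 2
tr(b a b) = tr(b)*tr(a b) - tr(a) = y*z - x
tr(a^2 b a b) = tr(a)*tr(b a b a) - tr(b a b) = x*z^2 - y*z - x
tr(a b^-1 a^2 b) = tr(a^2 b a)*tr(b) - tr(a^2 b a b) = x^2*y*z - x*y^2 - x*z^2 + x
tr(a^4 b) = tr(a)*tr(b a^3) - tr(b a^2) = x^3*z - x^2*y - 2*x*z + y
tr(a^2) = tr(a)*tr(a) - tr(1) = x^2 - 2
tr(a^3) = tr(a)*tr(a^2) - tr(a) = x^3 - 3*x
tr(a^4) = tr(a)*tr(a^3) - tr(a^2) = x^4 - 4*x^2 + 2
tr(a^2 b^2 a^2) = tr(b)*tr(a^4 b) - tr(a^4) = x^3*y*z - x^4 - x^2*y^2 - 2*x*y*z + 4*x^2 + y^2 - 2
tr(b^2) = tr(b)*tr(b) - tr(1) = y^2 - 2
tr(b a^2 b) = tr(a)*tr(b^2 a) - tr(b^2) = x*y*z - x^2 - y^2 + 2
tr(a^2 b a^2 b) = tr(a)*tr(b a^2 b a) - tr(b a^2 b) = x^2*z^2 - 2*x*y*z + y^2 - 2
tr(a^2 b^2 a^2 b) = tr(b)*tr(a^2 b a^2 b) - tr(a^2 b a^2) = x^2*y*z^2 - x^3*z - 2*x*y^2*z + x^2*y + y^3 + 2*x*z - 3*y
tr(a b^-1 a^2 b^2 a) = tr(a^2 b^2 a^2)*tr(b) - tr(a^2 b^2 a^2 b) = x^3*y^2*z - x^4*y - x^2*y^3 - x^2*y*z^2 + x^3*z + 3*x^2*y - 2*x*z + y
tr(b^2 a b a) = tr(b)*tr(a b a b) - tr(a b a) = y*z^2 - x*z - y
tr(b^2 a b) = tr(b)*tr(b a b) - tr(b a) = y^2*z - x*y - z
tr(b^2 a b a^2) = tr(a)*tr(b^2 a b a) - tr(b^2 a b) = x*y*z^2 - x^2*z - y^2*z + z
tr(a^2 b^2 a b a) = tr(a)*tr(b^2 a b a^2) - tr(b^2 a b a) = x^2*y*z^2 - x^3*z - x*y^2*z - y*z^2 + 2*x*z + y
tr(a b a b a b) = tr(a b a b)*tr(a b) - tr(b a) = z^3 - 3*z
tr(b^2 a b a b a) = tr(b)*tr(a b a b a b) - tr(a b a b a) = y*z^3 - x*z^2 - 2*y*z + x
tr(b^2 a b a b) = tr(b)*tr(a b a b^2) - tr(a b a b) = y^2*z^2 - x*y*z - y^2 - z^2 + 2
tr(a^2 b^2 a b a b) = tr(a)*tr(b^2 a b a b a) - tr(b^2 a b a b) = x*y*z^3 - x^2*z^2 - y^2*z^2 - x*y*z + x^2 + y^2 + z^2 - 2
tr(a b^-1 a^2 b^2 a b) = tr(a^2 b^2 a b a)*tr(b) - tr(a^2 b^2 a b a b) = x^2*y^2*z^2 - x^3*y*z - x*y^3*z - x*y*z^3 + x^2*z^2 + 3*x*y*z - x^2 - z^2 + 2
tr(b^-1 a b^-1 a^2 b^2 a) = tr(a b^-1 a^2 b^2 a)*tr(b) - tr(a b^-1 a^2 b^2 a b) = x^3*y^3*z - x^4*y^2 - x^2*y^4 - 2*x^2*y^2*z^2 + 2*x^3*y*z + x*y^3*z + x*y*z^3 + 3*x^2*y^2 - x^2*z^2 - 5*x*y*z + x^2 + y^2 + z^2 - 2
tr(b a^-1 b^-1 a b^-1 a^2 b) = tr(b^-1 a b^-1 a^2 b^2)*tr(a) - tr(b^-1 a b^-1 a^2 b^2 a) = -x^3*y^3*z + x^4*y^2 + x^2*y^4 + 2*x^2*y^2*z^2 - x^3*y*z - x*y^3*z - x*y*z^3 - 4*x^2*y^2 + 5*x*y*z - y^2 - z^2 + 2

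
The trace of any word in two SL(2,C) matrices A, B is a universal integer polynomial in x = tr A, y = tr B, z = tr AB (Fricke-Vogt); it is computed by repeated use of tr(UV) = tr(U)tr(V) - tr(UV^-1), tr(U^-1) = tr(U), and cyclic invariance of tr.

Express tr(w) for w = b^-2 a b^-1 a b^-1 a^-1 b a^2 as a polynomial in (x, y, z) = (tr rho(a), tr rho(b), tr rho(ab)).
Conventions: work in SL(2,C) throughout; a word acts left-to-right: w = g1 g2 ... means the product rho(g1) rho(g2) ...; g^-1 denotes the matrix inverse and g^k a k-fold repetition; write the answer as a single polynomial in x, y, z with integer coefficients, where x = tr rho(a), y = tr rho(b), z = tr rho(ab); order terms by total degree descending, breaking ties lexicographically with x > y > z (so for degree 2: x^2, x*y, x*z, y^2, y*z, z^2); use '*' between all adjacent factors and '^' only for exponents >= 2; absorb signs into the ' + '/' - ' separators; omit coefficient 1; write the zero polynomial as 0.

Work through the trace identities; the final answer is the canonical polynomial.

-x^4*y^4*z + x^5*y^3 + x^3*y^5 + 3*x^3*y^3*z^2 - x^4*y^2*z - 2*x^2*y^4*z - 3*x^2*y^2*z^3 - x^5*y - 4*x^3*y^3 - x^3*y*z^2 + x*y^3*z^2 + x*y*z^4 + x^4*z + 7*x^2*y^2*z + x^2*z^3 + 3*x^3*y - x*y^3 - 2*x*y*z^2 - 4*x^2*z - z^3 + x*y + 3*z

so trace(a^2) = trace(a)*trace(a) - trace(1)  (reduce the a square) = x^2 - 2
trace(a^3) = trace(a)*trace(a^2) - trace(a)  (reduce the a square) = x^3 - 3*x
trace(a^4) = trace(a)*trace(a^3) - trace(a^2)  (reduce the a square) = x^4 - 4*x^2 + 2
trace(b a^2) = trace(a)*trace(b a) - trace(b)  (reduce the a square) = x*z - y
so trace(a b a^2) = trace(a)*trace(b a^2) - trace(b a)  (reduce the a square) = x^2*z - x*y - z
trace(a^4 b) = trace(a)*trace(a b a^2) - trace(a b a)  (reduce the a square) = x^3*z - x^2*y - 2*x*z + y
so trace(a^3 b^-1 a) = trace(a^4)*trace(b) - trace(a^4 b)  (eliminate b^-1) = x^4*y - x^3*z - 3*x^2*y + 2*x*z + y
trace(b a b a) = trace(a b)*trace(a b) - trace(1)  (split on a) = z^2 - 2
trace(b a b) = trace(b)*trace(a b) - trace(a)  (reduce the b square) = y*z - x
reduce: trace(b a b a^2) = trace(a)*trace(b a b a) - trace(b a b)  (reduce the a square) = x*z^2 - y*z - x
trace(a b a^3 b) = trace(a)*trace(b a b a^2) - trace(b a b a)  (reduce the a square) = x^2*z^2 - x*y*z - x^2 - z^2 + 2
trace(a^3 b^-1 a b) = trace(a b a^3)*trace(b) - trace(a b a^3 b)  (eliminate b^-1) = x^3*y*z - x^2*y^2 - x^2*z^2 - x*y*z + x^2 + y^2 + z^2 - 2
so trace(a^2 b^-1 a b^-1 a) = trace(a^3 b^-1 a)*trace(b) - trace(a^3 b^-1 a b)  (eliminate b^-1) = x^4*y^2 - 2*x^3*y*z - 2*x^2*y^2 + x^2*z^2 + 3*x*y*z - x^2 - z^2 + 2
reduce: trace(a^2 b a^3) = trace(a)*trace(a b a^3) - trace(a b a^2)  (reduce the a square) = x^4*z - x^3*y - 3*x^2*z + 2*x*y + z
so trace(b a^2 b) = trace(b)*trace(a^2 b) - trace(a^2)  (reduce the b square) = x*y*z - x^2 - y^2 + 2
trace(a b a^2 b a) = trace(a)*trace(b a^2 b a) - trace(b a^2 b)  (reduce the a square) = x^2*z^2 - 2*x*y*z + y^2 - 2
reduce: trace(a^2 b a^3 b) = trace(a)*trace(a b a^2 b a) - trace(a b a^2 b)  (reduce the a square) = x^3*z^2 - 2*x^2*y*z + x*y^2 - x*z^2 + y*z - x
trace(a b^-1 a^2 b a^2) = trace(a^2 b a^3)*trace(b) - trace(a^2 b a^3 b)  (eliminate b^-1) = x^4*y*z - x^3*y^2 - x^3*z^2 - x^2*y*z + x*y^2 + x*z^2 + x
reduce: trace(b a b a b a) = trace(b a)*trace(b a b a) - trace(b^-1 a^-1)  (split on b) = z^3 - 3*z
so trace(b a b a b) = trace(b)*trace(a b a b) - trace(a b a)  (reduce the b square) = y*z^2 - x*z - y
reduce: trace(b a b a^2 b a) = trace(a)*trace(b a b a b a) - trace(b a b a b)  (reduce the a square) = x*z^3 - y*z^2 - 2*x*z + y
reduce: trace(b a b a^2 b) = trace(b)*trace(a b a^2 b) - trace(a b a^2)  (reduce the b square) = x*y*z^2 - x^2*z - y^2*z + z
so trace(a^2 b a^2 b a b) = trace(a)*trace(b a b a^2 b a) - trace(b a b a^2 b)  (reduce the a square) = x^2*z^3 - 2*x*y*z^2 - x^2*z + y^2*z + x*y - z
so trace(a b^-1 a^2 b a^2 b) = trace(a^2 b a^2 b a)*trace(b) - trace(a^2 b a^2 b a b)  (eliminate b^-1) = x^3*y*z^2 - 2*x^2*y^2*z - x^2*z^3 + x*y^3 + x*y*z^2 + x^2*z - 2*x*y + z
so trace(a b a^2 b^-1 a b^-1 a) = trace(a b^-1 a^2 b a^2)*trace(b) - trace(a b^-1 a^2 b a^2 b)  (eliminate b^-1) = x^4*y^2*z - x^3*y^3 - 2*x^3*y*z^2 + x^2*y^2*z + x^2*z^3 - x^2*z + 3*x*y - z
so trace(a b a b a^3) = trace(a)*trace(a b a b a^2) - trace(a b a b a)  (reduce the a square) = x^3*z^2 - x^2*y*z - x^3 - 2*x*z^2 + y*z + 3*x
so trace(a b a b a^3 b) = trace(a)*trace(b a b a b a^2) - trace(b a b a b a)  (reduce the a square) = x^2*z^3 - x*y*z^2 - 2*x^2*z - z^3 + x*y + 3*z
reduce: trace(a b^-1 a b a b a^2) = trace(a b a b a^3)*trace(b) - trace(a b a b a^3 b)  (eliminate b^-1) = x^3*y*z^2 - x^2*y^2*z - x^2*z^3 - x^3*y - x*y*z^2 + 2*x^2*z + y^2*z + z^3 + 2*x*y - 3*z
trace(b a b a b a b a) = trace(b a b a)*trace(b a b a) - trace(1)  (split on b) = z^4 - 4*z^2 + 2
reduce: trace(b a b a b a b) = trace(b)*trace(a b a b a b) - trace(a b a b a)  (reduce the b square) = y*z^3 - x*z^2 - 2*y*z + x
trace(a b a b a^2 b a b) = trace(a)*trace(b a b a b a b a) - trace(b a b a b a b)  (reduce the a square) = x*z^4 - y*z^3 - 3*x*z^2 + 2*y*z + x
reduce: trace(a b^-1 a b a b a^2 b) = trace(a b a b a^2 b a)*trace(b) - trace(a b a b a^2 b a b)  (eliminate b^-1) = x^2*y*z^3 - 2*x*y^2*z^2 - x*z^4 - x^2*y*z + y^3*z + y*z^3 + x*y^2 + 3*x*z^2 - 3*y*z - x
trace(a b a^2 b^-1 a b^-1 a b) = trace(a b^-1 a b a b a^2)*trace(b) - trace(a b^-1 a b a b a^2 b)  (eliminate b^-1) = x^3*y^2*z^2 - x^2*y^3*z - 2*x^2*y*z^3 - x^3*y^2 + x*y^2*z^2 + x*z^4 + 3*x^2*y*z + x*y^2 - 3*x*z^2 + x
trace(b a^2 b^-1 a b^-1 a b^-1 a) = trace(a b a^2 b^-1 a b^-1 a)*trace(b) - trace(a b a^2 b^-1 a b^-1 a b)  (eliminate b^-1) = x^4*y^3*z - x^3*y^4 - 3*x^3*y^2*z^2 + 2*x^2*y^3*z + 3*x^2*y*z^3 + x^3*y^2 - x*y^2*z^2 - x*z^4 - 4*x^2*y*z + 2*x*y^2 + 3*x*z^2 - y*z - x
trace(b^-1 a b^-1 a b^-1 a^-1 b a^2) = trace(b a^2 b^-1 a b^-1 a b^-1)*trace(a) - trace(b a^2 b^-1 a b^-1 a b^-1 a)  (eliminate a^-1) = -x^4*y^3*z + x^5*y^2 + x^3*y^4 + 3*x^3*y^2*z^2 - 2*x^4*y*z - 2*x^2*y^3*z - 3*x^2*y*z^3 - 3*x^3*y^2 + x^3*z^2 + x*y^2*z^2 + x*z^4 + 7*x^2*y*z - x^3 - 2*x*y^2 - 4*x*z^2 + y*z + 3*x
trace(b a^4 b^-1 a) = trace(a b a^4)*trace(b) - trace(a b a^4 b)  (eliminate b^-1) = x^4*y*z - x^3*y^2 - x^3*z^2 - 2*x^2*y*z + x^3 + 2*x*y^2 + 2*x*z^2 - 3*x
trace(a b^-1 a^-1 b a^3) = trace(b a^4 b^-1)*trace(a) - trace(b a^4 b^-1 a)  (eliminate a^-1) = -x^4*y*z + x^5 + x^3*y^2 + x^3*z^2 + 2*x^2*y*z - 5*x^3 - 2*x*y^2 - 2*x*z^2 + 5*x
trace(b a^3 b a b^-1 a) = trace(a b a^3 b a)*trace(b) - trace(a b a^3 b a b)  (eliminate b^-1) = x^3*y*z^2 - 2*x^2*y^2*z - x^2*z^3 + x*y^3 + 2*x^2*z + y^2*z + z^3 - 2*x*y - 3*z
so trace(a b^-1 a^-1 b a^3 b) = trace(b a^3 b a b^-1)*trace(a) - trace(b a^3 b a b^-1 a)  (eliminate a^-1) = -x^3*y*z^2 + x^4*z + 2*x^2*y^2*z + x^2*z^3 - x^3*y - x*y^3 - 4*x^2*z - y^2*z - z^3 + 3*x*y + 3*z
trace(a b^-1 a b^-1 a^-1 b a^2) = trace(a b^-1 a^-1 b a^3)*trace(b) - trace(a b^-1 a^-1 b a^3 b)  (eliminate b^-1) = -x^4*y^2*z + x^5*y + x^3*y^3 + 2*x^3*y*z^2 - x^4*z - x^2*z^3 - 4*x^3*y - x*y^3 - 2*x*y*z^2 + 4*x^2*z + y^2*z + z^3 + 2*x*y - 3*z
trace(b^-2 a b^-1 a b^-1 a^-1 b a^2) = trace(b^-1 a b^-1 a b^-1 a^-1 b a^2)*trace(b) - trace(b^-1 a b^-1 a b^-1 a^-1 b a^2 b)  (eliminate b^-1) = -x^4*y^4*z + x^5*y^3 + x^3*y^5 + 3*x^3*y^3*z^2 - x^4*y^2*z - 2*x^2*y^4*z - 3*x^2*y^2*z^3 - x^5*y - 4*x^3*y^3 - x^3*y*z^2 + x*y^3*z^2 + x*y*z^4 + x^4*z + 7*x^2*y^2*z + x^2*z^3 + 3*x^3*y - x*y^3 - 2*x*y*z^2 - 4*x^2*z - z^3 + x*y + 3*z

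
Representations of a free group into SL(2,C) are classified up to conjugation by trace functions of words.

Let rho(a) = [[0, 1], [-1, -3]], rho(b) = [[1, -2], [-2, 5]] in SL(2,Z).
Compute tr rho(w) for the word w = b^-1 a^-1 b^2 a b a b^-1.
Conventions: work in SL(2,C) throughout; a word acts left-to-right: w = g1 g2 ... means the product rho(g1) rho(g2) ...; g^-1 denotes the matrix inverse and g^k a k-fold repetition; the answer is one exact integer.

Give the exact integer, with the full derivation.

2145

rho(b^-1) = [[5, 2], [2, 1]]
... * rho(a^-1) = [[-3, -1], [1, 0]]  ->  [[-13, -5], [-5, -2]]
... * rho(b) = [[1, -2], [-2, 5]]  ->  [[-3, 1], [-1, 0]]
... * rho(b) = [[1, -2], [-2, 5]]  ->  [[-5, 11], [-1, 2]]
... * rho(a) = [[0, 1], [-1, -3]]  ->  [[-11, -38], [-2, -7]]
... * rho(b) = [[1, -2], [-2, 5]]  ->  [[65, -168], [12, -31]]
... * rho(a) = [[0, 1], [-1, -3]]  ->  [[168, 569], [31, 105]]
... * rho(b^-1) = [[5, 2], [2, 1]]  ->  [[1978, 905], [365, 167]]
tr = 1978 + 167 = 2145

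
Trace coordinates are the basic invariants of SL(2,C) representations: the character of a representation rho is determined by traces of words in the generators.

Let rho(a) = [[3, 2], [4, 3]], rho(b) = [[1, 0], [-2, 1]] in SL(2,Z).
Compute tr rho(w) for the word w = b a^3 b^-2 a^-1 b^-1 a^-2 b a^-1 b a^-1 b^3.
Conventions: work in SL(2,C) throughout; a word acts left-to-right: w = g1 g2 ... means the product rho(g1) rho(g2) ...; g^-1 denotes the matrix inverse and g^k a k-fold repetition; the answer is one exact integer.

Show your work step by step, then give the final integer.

5035626

rho(b) = [[1, 0], [-2, 1]]
... * rho(a) = [[3, 2], [4, 3]]  ->  [[3, 2], [-2, -1]]
... * rho(a) = [[3, 2], [4, 3]]  ->  [[17, 12], [-10, -7]]
... * rho(a) = [[3, 2], [4, 3]]  ->  [[99, 70], [-58, -41]]
... * rho(b^-1) = [[1, 0], [2, 1]]  ->  [[239, 70], [-140, -41]]
... * rho(b^-1) = [[1, 0], [2, 1]]  ->  [[379, 70], [-222, -41]]
... * rho(a^-1) = [[3, -2], [-4, 3]]  ->  [[857, -548], [-502, 321]]
... * rho(b^-1) = [[1, 0], [2, 1]]  ->  [[-239, -548], [140, 321]]
... * rho(a^-1) = [[3, -2], [-4, 3]]  ->  [[1475, -1166], [-864, 683]]
... * rho(a^-1) = [[3, -2], [-4, 3]]  ->  [[9089, -6448], [-5324, 3777]]
... * rho(b) = [[1, 0], [-2, 1]]  ->  [[21985, -6448], [-12878, 3777]]
... * rho(a^-1) = [[3, -2], [-4, 3]]  ->  [[91747, -63314], [-53742, 37087]]
... * rho(b) = [[1, 0], [-2, 1]]  ->  [[218375, -63314], [-127916, 37087]]
... * rho(a^-1) = [[3, -2], [-4, 3]]  ->  [[908381, -626692], [-532096, 367093]]
... * rho(b) = [[1, 0], [-2, 1]]  ->  [[2161765, -626692], [-1266282, 367093]]
... * rho(b) = [[1, 0], [-2, 1]]  ->  [[3415149, -626692], [-2000468, 367093]]
... * rho(b) = [[1, 0], [-2, 1]]  ->  [[4668533, -626692], [-2734654, 367093]]
tr = 4668533 + 367093 = 5035626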